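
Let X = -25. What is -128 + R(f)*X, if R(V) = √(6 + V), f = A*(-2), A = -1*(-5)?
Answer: -128 - 50*I ≈ -128.0 - 50.0*I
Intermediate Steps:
A = 5
f = -10 (f = 5*(-2) = -10)
-128 + R(f)*X = -128 + √(6 - 10)*(-25) = -128 + √(-4)*(-25) = -128 + (2*I)*(-25) = -128 - 50*I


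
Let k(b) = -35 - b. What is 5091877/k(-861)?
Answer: 12329/2 ≈ 6164.5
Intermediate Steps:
5091877/k(-861) = 5091877/(-35 - 1*(-861)) = 5091877/(-35 + 861) = 5091877/826 = 5091877*(1/826) = 12329/2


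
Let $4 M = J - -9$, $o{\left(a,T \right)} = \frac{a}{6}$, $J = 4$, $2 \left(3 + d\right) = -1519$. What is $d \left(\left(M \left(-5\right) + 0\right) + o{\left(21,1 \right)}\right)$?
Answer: $\frac{77775}{8} \approx 9721.9$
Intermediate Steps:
$d = - \frac{1525}{2}$ ($d = -3 + \frac{1}{2} \left(-1519\right) = -3 - \frac{1519}{2} = - \frac{1525}{2} \approx -762.5$)
$o{\left(a,T \right)} = \frac{a}{6}$
$M = \frac{13}{4}$ ($M = \frac{4 - -9}{4} = \frac{4 + 9}{4} = \frac{1}{4} \cdot 13 = \frac{13}{4} \approx 3.25$)
$d \left(\left(M \left(-5\right) + 0\right) + o{\left(21,1 \right)}\right) = - \frac{1525 \left(\left(\frac{13}{4} \left(-5\right) + 0\right) + \frac{1}{6} \cdot 21\right)}{2} = - \frac{1525 \left(\left(- \frac{65}{4} + 0\right) + \frac{7}{2}\right)}{2} = - \frac{1525 \left(- \frac{65}{4} + \frac{7}{2}\right)}{2} = \left(- \frac{1525}{2}\right) \left(- \frac{51}{4}\right) = \frac{77775}{8}$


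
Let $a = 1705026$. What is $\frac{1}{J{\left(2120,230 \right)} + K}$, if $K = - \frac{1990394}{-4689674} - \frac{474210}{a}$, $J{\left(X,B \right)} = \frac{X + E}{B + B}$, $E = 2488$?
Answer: $\frac{76628487639605}{778827968201384} \approx 0.09839$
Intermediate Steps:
$J{\left(X,B \right)} = \frac{2488 + X}{2 B}$ ($J{\left(X,B \right)} = \frac{X + 2488}{B + B} = \frac{2488 + X}{2 B}$)
$K = \frac{97481934392}{666334675127}$ ($K = - \frac{1990394}{-4689674} - \frac{474210}{1705026} = \left(-1990394\right) \left(- \frac{1}{4689674}\right) - \frac{79035}{284171} = \frac{995197}{2344837} - \frac{79035}{284171} = \frac{97481934392}{666334675127} \approx 0.1463$)
$\frac{1}{J{\left(2120,230 \right)} + K} = \frac{1}{\frac{2488 + 2120}{2 \cdot 230} + \frac{97481934392}{666334675127}} = \frac{1}{\frac{1}{2} \cdot \frac{1}{230} \cdot 4608 + \frac{97481934392}{666334675127}} = \frac{1}{\frac{1152}{115} + \frac{97481934392}{666334675127}} = \frac{1}{\frac{778827968201384}{76628487639605}} = \frac{76628487639605}{778827968201384}$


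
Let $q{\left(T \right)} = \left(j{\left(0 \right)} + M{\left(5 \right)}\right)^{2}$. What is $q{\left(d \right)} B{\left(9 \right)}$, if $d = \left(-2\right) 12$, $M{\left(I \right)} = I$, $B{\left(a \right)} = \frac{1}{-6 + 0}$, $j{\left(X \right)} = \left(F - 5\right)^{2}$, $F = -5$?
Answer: $- \frac{3675}{2} \approx -1837.5$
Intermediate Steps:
$j{\left(X \right)} = 100$ ($j{\left(X \right)} = \left(-5 - 5\right)^{2} = \left(-10\right)^{2} = 100$)
$B{\left(a \right)} = - \frac{1}{6}$ ($B{\left(a \right)} = \frac{1}{-6} = - \frac{1}{6}$)
$d = -24$
$q{\left(T \right)} = 11025$ ($q{\left(T \right)} = \left(100 + 5\right)^{2} = 105^{2} = 11025$)
$q{\left(d \right)} B{\left(9 \right)} = 11025 \left(- \frac{1}{6}\right) = - \frac{3675}{2}$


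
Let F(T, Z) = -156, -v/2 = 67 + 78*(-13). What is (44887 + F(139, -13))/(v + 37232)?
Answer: 44731/39126 ≈ 1.1433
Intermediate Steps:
v = 1894 (v = -2*(67 + 78*(-13)) = -2*(67 - 1014) = -2*(-947) = 1894)
(44887 + F(139, -13))/(v + 37232) = (44887 - 156)/(1894 + 37232) = 44731/39126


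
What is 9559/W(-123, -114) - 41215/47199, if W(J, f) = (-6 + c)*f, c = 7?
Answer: -50652639/597854 ≈ -84.724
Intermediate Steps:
W(J, f) = f (W(J, f) = (-6 + 7)*f = 1*f = f)
9559/W(-123, -114) - 41215/47199 = 9559/(-114) - 41215/47199 = 9559*(-1/114) - 41215*1/47199 = -9559/114 - 41215/47199 = -50652639/597854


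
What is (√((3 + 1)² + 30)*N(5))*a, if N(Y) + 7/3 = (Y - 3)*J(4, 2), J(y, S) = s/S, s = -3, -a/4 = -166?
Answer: -10624*√46/3 ≈ -24019.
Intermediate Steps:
a = 664 (a = -4*(-166) = 664)
J(y, S) = -3/S
N(Y) = 13/6 - 3*Y/2 (N(Y) = -7/3 + (Y - 3)*(-3/2) = -7/3 + (-3 + Y)*(-3*½) = -7/3 + (-3 + Y)*(-3/2) = -7/3 + (9/2 - 3*Y/2) = 13/6 - 3*Y/2)
(√((3 + 1)² + 30)*N(5))*a = (√((3 + 1)² + 30)*(13/6 - 3/2*5))*664 = (√(4² + 30)*(13/6 - 15/2))*664 = (√(16 + 30)*(-16/3))*664 = (√46*(-16/3))*664 = -16*√46/3*664 = -10624*√46/3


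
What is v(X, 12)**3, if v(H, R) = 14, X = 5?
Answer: 2744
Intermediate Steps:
v(X, 12)**3 = 14**3 = 2744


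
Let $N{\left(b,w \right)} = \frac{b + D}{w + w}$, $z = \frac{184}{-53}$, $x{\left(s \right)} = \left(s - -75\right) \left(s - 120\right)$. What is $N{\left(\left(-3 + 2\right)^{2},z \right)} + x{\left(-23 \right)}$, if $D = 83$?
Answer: $- \frac{685225}{92} \approx -7448.1$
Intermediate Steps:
$x{\left(s \right)} = \left(-120 + s\right) \left(75 + s\right)$ ($x{\left(s \right)} = \left(s + 75\right) \left(-120 + s\right) = \left(75 + s\right) \left(-120 + s\right) = \left(-120 + s\right) \left(75 + s\right)$)
$z = - \frac{184}{53}$ ($z = 184 \left(- \frac{1}{53}\right) = - \frac{184}{53} \approx -3.4717$)
$N{\left(b,w \right)} = \frac{83 + b}{2 w}$ ($N{\left(b,w \right)} = \frac{b + 83}{w + w} = \frac{83 + b}{2 w}$)
$N{\left(\left(-3 + 2\right)^{2},z \right)} + x{\left(-23 \right)} = \frac{83 + \left(-3 + 2\right)^{2}}{2 \left(- \frac{184}{53}\right)} - \left(7965 - 529\right) = \frac{1}{2} \left(- \frac{53}{184}\right) \left(83 + \left(-1\right)^{2}\right) + \left(-9000 + 529 + 1035\right) = \frac{1}{2} \left(- \frac{53}{184}\right) \left(83 + 1\right) - 7436 = \frac{1}{2} \left(- \frac{53}{184}\right) 84 - 7436 = - \frac{1113}{92} - 7436 = - \frac{685225}{92}$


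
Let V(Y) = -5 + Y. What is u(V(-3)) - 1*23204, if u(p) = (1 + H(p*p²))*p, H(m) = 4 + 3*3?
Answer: -23316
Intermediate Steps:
H(m) = 13 (H(m) = 4 + 9 = 13)
u(p) = 14*p (u(p) = (1 + 13)*p = 14*p)
u(V(-3)) - 1*23204 = 14*(-5 - 3) - 1*23204 = 14*(-8) - 23204 = -112 - 23204 = -23316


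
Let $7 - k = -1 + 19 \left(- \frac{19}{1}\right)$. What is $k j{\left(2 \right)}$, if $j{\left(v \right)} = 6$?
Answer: $2214$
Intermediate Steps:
$k = 369$ ($k = 7 - \left(-1 + 19 \left(- \frac{19}{1}\right)\right) = 7 - \left(-1 + 19 \left(\left(-19\right) 1\right)\right) = 7 - \left(-1 + 19 \left(-19\right)\right) = 7 - \left(-1 - 361\right) = 7 - -362 = 7 + 362 = 369$)
$k j{\left(2 \right)} = 369 \cdot 6 = 2214$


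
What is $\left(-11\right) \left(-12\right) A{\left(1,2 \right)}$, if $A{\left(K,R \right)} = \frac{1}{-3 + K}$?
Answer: $-66$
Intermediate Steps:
$\left(-11\right) \left(-12\right) A{\left(1,2 \right)} = \frac{\left(-11\right) \left(-12\right)}{-3 + 1} = \frac{132}{-2} = 132 \left(- \frac{1}{2}\right) = -66$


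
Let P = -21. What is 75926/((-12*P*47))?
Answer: 37963/5922 ≈ 6.4105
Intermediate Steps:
75926/((-12*P*47)) = 75926/((-12*(-21)*47)) = 75926/((252*47)) = 75926/11844 = 75926*(1/11844) = 37963/5922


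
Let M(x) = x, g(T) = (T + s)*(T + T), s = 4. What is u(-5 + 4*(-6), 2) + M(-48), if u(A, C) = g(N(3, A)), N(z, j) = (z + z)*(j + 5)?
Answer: 40272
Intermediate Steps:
N(z, j) = 2*z*(5 + j) (N(z, j) = (2*z)*(5 + j) = 2*z*(5 + j))
g(T) = 2*T*(4 + T) (g(T) = (T + 4)*(T + T) = (4 + T)*(2*T) = 2*T*(4 + T))
u(A, C) = 2*(30 + 6*A)*(34 + 6*A) (u(A, C) = 2*(2*3*(5 + A))*(4 + 2*3*(5 + A)) = 2*(30 + 6*A)*(4 + (30 + 6*A)) = 2*(30 + 6*A)*(34 + 6*A))
u(-5 + 4*(-6), 2) + M(-48) = 24*(5 + (-5 + 4*(-6)))*(17 + 3*(-5 + 4*(-6))) - 48 = 24*(5 + (-5 - 24))*(17 + 3*(-5 - 24)) - 48 = 24*(5 - 29)*(17 + 3*(-29)) - 48 = 24*(-24)*(17 - 87) - 48 = 24*(-24)*(-70) - 48 = 40320 - 48 = 40272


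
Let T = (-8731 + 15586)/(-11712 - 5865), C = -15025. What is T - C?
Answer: 88029190/5859 ≈ 15025.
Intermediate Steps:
T = -2285/5859 (T = 6855/(-17577) = 6855*(-1/17577) = -2285/5859 ≈ -0.39000)
T - C = -2285/5859 - 1*(-15025) = -2285/5859 + 15025 = 88029190/5859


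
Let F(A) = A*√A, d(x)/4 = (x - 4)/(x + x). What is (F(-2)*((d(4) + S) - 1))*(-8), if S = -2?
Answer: -48*I*√2 ≈ -67.882*I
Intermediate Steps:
d(x) = 2*(-4 + x)/x (d(x) = 4*((x - 4)/(x + x)) = 4*((-4 + x)/((2*x))) = 4*((-4 + x)*(1/(2*x))) = 4*((-4 + x)/(2*x)) = 2*(-4 + x)/x)
F(A) = A^(3/2)
(F(-2)*((d(4) + S) - 1))*(-8) = ((-2)^(3/2)*(((2 - 8/4) - 2) - 1))*(-8) = ((-2*I*√2)*(((2 - 8*¼) - 2) - 1))*(-8) = ((-2*I*√2)*(((2 - 2) - 2) - 1))*(-8) = ((-2*I*√2)*((0 - 2) - 1))*(-8) = ((-2*I*√2)*(-2 - 1))*(-8) = (-2*I*√2*(-3))*(-8) = (6*I*√2)*(-8) = -48*I*√2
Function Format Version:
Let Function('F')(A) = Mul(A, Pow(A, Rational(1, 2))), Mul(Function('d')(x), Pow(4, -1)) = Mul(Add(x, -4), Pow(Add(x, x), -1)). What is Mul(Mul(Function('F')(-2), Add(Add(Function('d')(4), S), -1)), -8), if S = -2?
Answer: Mul(-48, I, Pow(2, Rational(1, 2))) ≈ Mul(-67.882, I)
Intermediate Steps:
Function('d')(x) = Mul(2, Pow(x, -1), Add(-4, x)) (Function('d')(x) = Mul(4, Mul(Add(x, -4), Pow(Add(x, x), -1))) = Mul(4, Mul(Add(-4, x), Pow(Mul(2, x), -1))) = Mul(4, Mul(Add(-4, x), Mul(Rational(1, 2), Pow(x, -1)))) = Mul(4, Mul(Rational(1, 2), Pow(x, -1), Add(-4, x))) = Mul(2, Pow(x, -1), Add(-4, x)))
Function('F')(A) = Pow(A, Rational(3, 2))
Mul(Mul(Function('F')(-2), Add(Add(Function('d')(4), S), -1)), -8) = Mul(Mul(Pow(-2, Rational(3, 2)), Add(Add(Add(2, Mul(-8, Pow(4, -1))), -2), -1)), -8) = Mul(Mul(Mul(-2, I, Pow(2, Rational(1, 2))), Add(Add(Add(2, Mul(-8, Rational(1, 4))), -2), -1)), -8) = Mul(Mul(Mul(-2, I, Pow(2, Rational(1, 2))), Add(Add(Add(2, -2), -2), -1)), -8) = Mul(Mul(Mul(-2, I, Pow(2, Rational(1, 2))), Add(Add(0, -2), -1)), -8) = Mul(Mul(Mul(-2, I, Pow(2, Rational(1, 2))), Add(-2, -1)), -8) = Mul(Mul(Mul(-2, I, Pow(2, Rational(1, 2))), -3), -8) = Mul(Mul(6, I, Pow(2, Rational(1, 2))), -8) = Mul(-48, I, Pow(2, Rational(1, 2)))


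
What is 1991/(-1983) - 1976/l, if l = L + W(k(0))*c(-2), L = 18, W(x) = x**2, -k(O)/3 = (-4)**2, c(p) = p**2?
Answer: -195643/160623 ≈ -1.2180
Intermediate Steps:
k(O) = -48 (k(O) = -3*(-4)**2 = -3*16 = -48)
l = 9234 (l = 18 + (-48)**2*(-2)**2 = 18 + 2304*4 = 18 + 9216 = 9234)
1991/(-1983) - 1976/l = 1991/(-1983) - 1976/9234 = 1991*(-1/1983) - 1976*1/9234 = -1991/1983 - 52/243 = -195643/160623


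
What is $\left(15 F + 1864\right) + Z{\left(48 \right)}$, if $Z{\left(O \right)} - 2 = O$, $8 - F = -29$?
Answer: $2469$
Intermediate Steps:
$F = 37$ ($F = 8 - -29 = 8 + 29 = 37$)
$Z{\left(O \right)} = 2 + O$
$\left(15 F + 1864\right) + Z{\left(48 \right)} = \left(15 \cdot 37 + 1864\right) + \left(2 + 48\right) = \left(555 + 1864\right) + 50 = 2419 + 50 = 2469$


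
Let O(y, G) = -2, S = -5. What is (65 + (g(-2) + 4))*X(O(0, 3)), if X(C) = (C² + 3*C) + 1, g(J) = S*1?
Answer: -64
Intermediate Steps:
g(J) = -5 (g(J) = -5*1 = -5)
X(C) = 1 + C² + 3*C
(65 + (g(-2) + 4))*X(O(0, 3)) = (65 + (-5 + 4))*(1 + (-2)² + 3*(-2)) = (65 - 1)*(1 + 4 - 6) = 64*(-1) = -64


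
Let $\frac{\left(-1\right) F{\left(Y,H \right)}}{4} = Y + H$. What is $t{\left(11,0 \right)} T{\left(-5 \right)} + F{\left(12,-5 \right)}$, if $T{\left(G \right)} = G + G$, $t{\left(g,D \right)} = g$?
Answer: $-138$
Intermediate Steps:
$T{\left(G \right)} = 2 G$
$F{\left(Y,H \right)} = - 4 H - 4 Y$ ($F{\left(Y,H \right)} = - 4 \left(Y + H\right) = - 4 \left(H + Y\right) = - 4 H - 4 Y$)
$t{\left(11,0 \right)} T{\left(-5 \right)} + F{\left(12,-5 \right)} = 11 \cdot 2 \left(-5\right) - 28 = 11 \left(-10\right) + \left(20 - 48\right) = -110 - 28 = -138$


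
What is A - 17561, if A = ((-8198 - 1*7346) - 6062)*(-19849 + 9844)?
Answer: 216150469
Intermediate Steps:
A = 216168030 (A = ((-8198 - 7346) - 6062)*(-10005) = (-15544 - 6062)*(-10005) = -21606*(-10005) = 216168030)
A - 17561 = 216168030 - 17561 = 216150469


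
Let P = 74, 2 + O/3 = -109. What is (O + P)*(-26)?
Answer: 6734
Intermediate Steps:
O = -333 (O = -6 + 3*(-109) = -6 - 327 = -333)
(O + P)*(-26) = (-333 + 74)*(-26) = -259*(-26) = 6734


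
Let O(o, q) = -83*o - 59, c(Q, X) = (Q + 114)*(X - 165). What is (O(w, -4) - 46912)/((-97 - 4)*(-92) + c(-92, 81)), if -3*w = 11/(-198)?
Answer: -2536517/401976 ≈ -6.3101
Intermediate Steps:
w = 1/54 (w = -11/(3*(-198)) = -11*(-1)/(3*198) = -⅓*(-1/18) = 1/54 ≈ 0.018519)
c(Q, X) = (-165 + X)*(114 + Q) (c(Q, X) = (114 + Q)*(-165 + X) = (-165 + X)*(114 + Q))
O(o, q) = -59 - 83*o
(O(w, -4) - 46912)/((-97 - 4)*(-92) + c(-92, 81)) = ((-59 - 83*1/54) - 46912)/((-97 - 4)*(-92) + (-18810 - 165*(-92) + 114*81 - 92*81)) = ((-59 - 83/54) - 46912)/(-101*(-92) + (-18810 + 15180 + 9234 - 7452)) = (-3269/54 - 46912)/(9292 - 1848) = -2536517/54/7444 = -2536517/54*1/7444 = -2536517/401976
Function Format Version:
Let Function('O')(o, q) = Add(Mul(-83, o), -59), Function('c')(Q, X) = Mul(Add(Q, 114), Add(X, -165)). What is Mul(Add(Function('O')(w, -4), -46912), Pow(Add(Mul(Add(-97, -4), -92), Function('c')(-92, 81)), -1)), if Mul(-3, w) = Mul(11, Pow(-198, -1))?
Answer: Rational(-2536517, 401976) ≈ -6.3101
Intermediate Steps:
w = Rational(1, 54) (w = Mul(Rational(-1, 3), Mul(11, Pow(-198, -1))) = Mul(Rational(-1, 3), Mul(11, Rational(-1, 198))) = Mul(Rational(-1, 3), Rational(-1, 18)) = Rational(1, 54) ≈ 0.018519)
Function('c')(Q, X) = Mul(Add(-165, X), Add(114, Q)) (Function('c')(Q, X) = Mul(Add(114, Q), Add(-165, X)) = Mul(Add(-165, X), Add(114, Q)))
Function('O')(o, q) = Add(-59, Mul(-83, o))
Mul(Add(Function('O')(w, -4), -46912), Pow(Add(Mul(Add(-97, -4), -92), Function('c')(-92, 81)), -1)) = Mul(Add(Add(-59, Mul(-83, Rational(1, 54))), -46912), Pow(Add(Mul(Add(-97, -4), -92), Add(-18810, Mul(-165, -92), Mul(114, 81), Mul(-92, 81))), -1)) = Mul(Add(Add(-59, Rational(-83, 54)), -46912), Pow(Add(Mul(-101, -92), Add(-18810, 15180, 9234, -7452)), -1)) = Mul(Add(Rational(-3269, 54), -46912), Pow(Add(9292, -1848), -1)) = Mul(Rational(-2536517, 54), Pow(7444, -1)) = Mul(Rational(-2536517, 54), Rational(1, 7444)) = Rational(-2536517, 401976)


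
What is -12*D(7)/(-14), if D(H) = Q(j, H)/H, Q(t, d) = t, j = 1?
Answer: 6/49 ≈ 0.12245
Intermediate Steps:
D(H) = 1/H
-12*D(7)/(-14) = -12/7/(-14) = -12*⅐*(-1/14) = -12/7*(-1/14) = 6/49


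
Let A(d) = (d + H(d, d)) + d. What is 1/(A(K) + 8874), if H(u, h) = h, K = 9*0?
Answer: 1/8874 ≈ 0.00011269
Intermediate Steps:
K = 0
A(d) = 3*d (A(d) = (d + d) + d = 2*d + d = 3*d)
1/(A(K) + 8874) = 1/(3*0 + 8874) = 1/(0 + 8874) = 1/8874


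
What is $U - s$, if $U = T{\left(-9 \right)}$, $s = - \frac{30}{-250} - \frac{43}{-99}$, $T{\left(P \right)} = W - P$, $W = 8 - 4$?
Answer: $\frac{30803}{2475} \approx 12.446$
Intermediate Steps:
$W = 4$ ($W = 8 - 4 = 4$)
$T{\left(P \right)} = 4 - P$
$s = \frac{1372}{2475}$ ($s = \left(-30\right) \left(- \frac{1}{250}\right) - - \frac{43}{99} = \frac{3}{25} + \frac{43}{99} = \frac{1372}{2475} \approx 0.55434$)
$U = 13$ ($U = 4 - -9 = 4 + 9 = 13$)
$U - s = 13 - \frac{1372}{2475} = \frac{30803}{2475}$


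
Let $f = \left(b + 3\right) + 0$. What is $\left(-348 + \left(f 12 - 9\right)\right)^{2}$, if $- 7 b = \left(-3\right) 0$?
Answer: $103041$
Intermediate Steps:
$b = 0$ ($b = - \frac{\left(-3\right) 0}{7} = \left(- \frac{1}{7}\right) 0 = 0$)
$f = 3$ ($f = \left(0 + 3\right) + 0 = 3 + 0 = 3$)
$\left(-348 + \left(f 12 - 9\right)\right)^{2} = \left(-348 + \left(3 \cdot 12 - 9\right)\right)^{2} = \left(-348 + \left(36 - 9\right)\right)^{2} = \left(-348 + 27\right)^{2} = \left(-321\right)^{2} = 103041$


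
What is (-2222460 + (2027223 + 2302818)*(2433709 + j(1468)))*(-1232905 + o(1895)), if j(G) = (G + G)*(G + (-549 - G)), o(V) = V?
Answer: -4380697204043966850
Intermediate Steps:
j(G) = -1098*G (j(G) = (2*G)*(-549) = -1098*G)
(-2222460 + (2027223 + 2302818)*(2433709 + j(1468)))*(-1232905 + o(1895)) = (-2222460 + (2027223 + 2302818)*(2433709 - 1098*1468))*(-1232905 + 1895) = (-2222460 + 4330041*(2433709 - 1611864))*(-1231010) = (-2222460 + 4330041*821845)*(-1231010) = (-2222460 + 3558622545645)*(-1231010) = 3558620323185*(-1231010) = -4380697204043966850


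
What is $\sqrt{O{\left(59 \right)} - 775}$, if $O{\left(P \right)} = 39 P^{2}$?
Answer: $2 \sqrt{33746} \approx 367.4$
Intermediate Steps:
$\sqrt{O{\left(59 \right)} - 775} = \sqrt{39 \cdot 59^{2} - 775} = \sqrt{39 \cdot 3481 - 775} = \sqrt{135759 - 775} = \sqrt{134984} = 2 \sqrt{33746}$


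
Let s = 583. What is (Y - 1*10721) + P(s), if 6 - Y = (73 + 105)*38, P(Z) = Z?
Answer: -16896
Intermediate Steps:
Y = -6758 (Y = 6 - (73 + 105)*38 = 6 - 178*38 = 6 - 1*6764 = 6 - 6764 = -6758)
(Y - 1*10721) + P(s) = (-6758 - 1*10721) + 583 = (-6758 - 10721) + 583 = -17479 + 583 = -16896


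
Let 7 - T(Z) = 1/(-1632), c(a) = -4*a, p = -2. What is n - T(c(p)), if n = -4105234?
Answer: -6699753313/1632 ≈ -4.1052e+6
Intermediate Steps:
T(Z) = 11425/1632 (T(Z) = 7 - 1/(-1632) = 7 - 1*(-1/1632) = 7 + 1/1632 = 11425/1632)
n - T(c(p)) = -4105234 - 1*11425/1632 = -4105234 - 11425/1632 = -6699753313/1632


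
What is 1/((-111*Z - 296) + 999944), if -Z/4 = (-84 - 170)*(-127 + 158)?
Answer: -1/2496408 ≈ -4.0058e-7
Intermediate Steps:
Z = 31496 (Z = -4*(-84 - 170)*(-127 + 158) = -(-1016)*31 = -4*(-7874) = 31496)
1/((-111*Z - 296) + 999944) = 1/((-111*31496 - 296) + 999944) = 1/((-3496056 - 296) + 999944) = 1/(-3496352 + 999944) = 1/(-2496408) = -1/2496408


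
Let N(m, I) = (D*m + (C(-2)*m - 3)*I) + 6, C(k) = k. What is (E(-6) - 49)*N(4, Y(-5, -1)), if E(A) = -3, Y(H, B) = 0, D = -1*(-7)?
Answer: -1768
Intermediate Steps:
D = 7
N(m, I) = 6 + 7*m + I*(-3 - 2*m) (N(m, I) = (7*m + (-2*m - 3)*I) + 6 = (7*m + (-3 - 2*m)*I) + 6 = (7*m + I*(-3 - 2*m)) + 6 = 6 + 7*m + I*(-3 - 2*m))
(E(-6) - 49)*N(4, Y(-5, -1)) = (-3 - 49)*(6 - 3*0 + 7*4 - 2*0*4) = -52*(6 + 0 + 28 + 0) = -52*34 = -1768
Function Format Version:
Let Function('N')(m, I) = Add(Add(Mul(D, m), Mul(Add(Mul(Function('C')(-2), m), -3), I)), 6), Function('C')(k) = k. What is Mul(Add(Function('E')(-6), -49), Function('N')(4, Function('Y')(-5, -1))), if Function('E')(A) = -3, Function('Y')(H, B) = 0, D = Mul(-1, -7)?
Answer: -1768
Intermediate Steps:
D = 7
Function('N')(m, I) = Add(6, Mul(7, m), Mul(I, Add(-3, Mul(-2, m)))) (Function('N')(m, I) = Add(Add(Mul(7, m), Mul(Add(Mul(-2, m), -3), I)), 6) = Add(Add(Mul(7, m), Mul(Add(-3, Mul(-2, m)), I)), 6) = Add(Add(Mul(7, m), Mul(I, Add(-3, Mul(-2, m)))), 6) = Add(6, Mul(7, m), Mul(I, Add(-3, Mul(-2, m)))))
Mul(Add(Function('E')(-6), -49), Function('N')(4, Function('Y')(-5, -1))) = Mul(Add(-3, -49), Add(6, Mul(-3, 0), Mul(7, 4), Mul(-2, 0, 4))) = Mul(-52, Add(6, 0, 28, 0)) = Mul(-52, 34) = -1768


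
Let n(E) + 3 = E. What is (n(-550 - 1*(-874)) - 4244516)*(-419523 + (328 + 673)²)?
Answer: -2472150215210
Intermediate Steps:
n(E) = -3 + E
(n(-550 - 1*(-874)) - 4244516)*(-419523 + (328 + 673)²) = ((-3 + (-550 - 1*(-874))) - 4244516)*(-419523 + (328 + 673)²) = ((-3 + (-550 + 874)) - 4244516)*(-419523 + 1001²) = ((-3 + 324) - 4244516)*(-419523 + 1002001) = (321 - 4244516)*582478 = -4244195*582478 = -2472150215210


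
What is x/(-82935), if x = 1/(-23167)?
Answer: 1/1921355145 ≈ 5.2047e-10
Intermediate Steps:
x = -1/23167 ≈ -4.3165e-5
x/(-82935) = -1/23167/(-82935) = -1/23167*(-1/82935) = 1/1921355145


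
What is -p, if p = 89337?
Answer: -89337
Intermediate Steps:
-p = -1*89337 = -89337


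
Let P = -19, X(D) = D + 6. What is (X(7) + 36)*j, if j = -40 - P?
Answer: -1029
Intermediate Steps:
X(D) = 6 + D
j = -21 (j = -40 - 1*(-19) = -40 + 19 = -21)
(X(7) + 36)*j = ((6 + 7) + 36)*(-21) = (13 + 36)*(-21) = 49*(-21) = -1029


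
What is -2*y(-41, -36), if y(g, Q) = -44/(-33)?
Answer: -8/3 ≈ -2.6667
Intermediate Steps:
y(g, Q) = 4/3 (y(g, Q) = -44*(-1/33) = 4/3)
-2*y(-41, -36) = -2*4/3 = -8/3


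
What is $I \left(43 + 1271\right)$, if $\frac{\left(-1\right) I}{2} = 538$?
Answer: $-1413864$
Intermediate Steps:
$I = -1076$ ($I = \left(-2\right) 538 = -1076$)
$I \left(43 + 1271\right) = - 1076 \left(43 + 1271\right) = \left(-1076\right) 1314 = -1413864$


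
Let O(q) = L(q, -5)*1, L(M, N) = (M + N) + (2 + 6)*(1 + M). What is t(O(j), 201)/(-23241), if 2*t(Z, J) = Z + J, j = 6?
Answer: -43/7747 ≈ -0.0055505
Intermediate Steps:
L(M, N) = 8 + N + 9*M (L(M, N) = (M + N) + 8*(1 + M) = (M + N) + (8 + 8*M) = 8 + N + 9*M)
O(q) = 3 + 9*q (O(q) = (8 - 5 + 9*q)*1 = (3 + 9*q)*1 = 3 + 9*q)
t(Z, J) = J/2 + Z/2 (t(Z, J) = (Z + J)/2 = (J + Z)/2 = J/2 + Z/2)
t(O(j), 201)/(-23241) = ((1/2)*201 + (3 + 9*6)/2)/(-23241) = (201/2 + (3 + 54)/2)*(-1/23241) = (201/2 + (1/2)*57)*(-1/23241) = (201/2 + 57/2)*(-1/23241) = 129*(-1/23241) = -43/7747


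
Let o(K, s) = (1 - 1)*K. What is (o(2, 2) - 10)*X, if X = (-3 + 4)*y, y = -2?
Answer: 20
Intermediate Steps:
o(K, s) = 0 (o(K, s) = 0*K = 0)
X = -2 (X = (-3 + 4)*(-2) = 1*(-2) = -2)
(o(2, 2) - 10)*X = (0 - 10)*(-2) = -10*(-2) = 20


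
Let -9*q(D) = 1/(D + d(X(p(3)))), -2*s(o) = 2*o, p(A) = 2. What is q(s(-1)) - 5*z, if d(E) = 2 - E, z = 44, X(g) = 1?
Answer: -3961/18 ≈ -220.06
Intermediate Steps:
s(o) = -o
q(D) = -1/(9*(1 + D)) (q(D) = -1/(9*(D + (2 - 1*1))) = -1/(9*(D + (2 - 1))) = -1/(9*(D + 1)) = -1/(9*(1 + D)))
q(s(-1)) - 5*z = -1/(9 + 9*(-1*(-1))) - 5*44 = -1/(9 + 9*1) - 220 = -1/(9 + 9) - 220 = -1/18 - 220 = -3961/18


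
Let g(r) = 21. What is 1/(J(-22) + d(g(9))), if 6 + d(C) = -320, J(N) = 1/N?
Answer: -22/7173 ≈ -0.0030671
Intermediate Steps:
d(C) = -326 (d(C) = -6 - 320 = -326)
1/(J(-22) + d(g(9))) = 1/(1/(-22) - 326) = 1/(-1/22 - 326) = 1/(-7173/22) = -22/7173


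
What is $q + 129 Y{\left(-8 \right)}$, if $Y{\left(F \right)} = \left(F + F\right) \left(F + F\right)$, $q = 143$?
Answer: $33167$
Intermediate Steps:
$Y{\left(F \right)} = 4 F^{2}$ ($Y{\left(F \right)} = 2 F 2 F = 4 F^{2}$)
$q + 129 Y{\left(-8 \right)} = 143 + 129 \cdot 4 \left(-8\right)^{2} = 143 + 129 \cdot 4 \cdot 64 = 143 + 129 \cdot 256 = 143 + 33024 = 33167$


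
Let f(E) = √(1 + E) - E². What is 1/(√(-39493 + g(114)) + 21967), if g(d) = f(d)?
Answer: 1/(21967 + I*√(52489 - √115)) ≈ 4.5518e-5 - 4.747e-7*I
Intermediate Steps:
g(d) = √(1 + d) - d²
1/(√(-39493 + g(114)) + 21967) = 1/(√(-39493 + (√(1 + 114) - 1*114²)) + 21967) = 1/(√(-39493 + (√115 - 1*12996)) + 21967) = 1/(√(-39493 + (√115 - 12996)) + 21967) = 1/(√(-39493 + (-12996 + √115)) + 21967) = 1/(√(-52489 + √115) + 21967) = 1/(21967 + √(-52489 + √115))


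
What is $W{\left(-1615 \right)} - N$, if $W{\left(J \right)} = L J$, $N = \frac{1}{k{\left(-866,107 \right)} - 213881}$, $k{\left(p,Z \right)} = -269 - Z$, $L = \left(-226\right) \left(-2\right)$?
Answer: $- \frac{156403324859}{214257} \approx -7.2998 \cdot 10^{5}$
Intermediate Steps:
$L = 452$
$N = - \frac{1}{214257}$ ($N = \frac{1}{\left(-269 - 107\right) - 213881} = \frac{1}{-376 - 213881} = \frac{1}{-214257} = - \frac{1}{214257} \approx -4.6673 \cdot 10^{-6}$)
$W{\left(J \right)} = 452 J$
$W{\left(-1615 \right)} - N = 452 \left(-1615\right) - - \frac{1}{214257} = -729980 + \frac{1}{214257} = - \frac{156403324859}{214257}$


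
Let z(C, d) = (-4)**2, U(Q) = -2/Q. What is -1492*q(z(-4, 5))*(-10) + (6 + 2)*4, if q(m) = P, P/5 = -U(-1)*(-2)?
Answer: 298432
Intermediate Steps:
P = 20 (P = 5*(-(-2)/(-1)*(-2)) = 5*(-(-2)*(-1)*(-2)) = 5*(-1*2*(-2)) = 5*(-2*(-2)) = 5*4 = 20)
z(C, d) = 16
q(m) = 20
-1492*q(z(-4, 5))*(-10) + (6 + 2)*4 = -29840*(-10) + (6 + 2)*4 = -1492*(-200) + 8*4 = 298400 + 32 = 298432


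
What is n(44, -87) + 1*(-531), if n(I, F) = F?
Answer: -618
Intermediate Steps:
n(44, -87) + 1*(-531) = -87 + 1*(-531) = -87 - 531 = -618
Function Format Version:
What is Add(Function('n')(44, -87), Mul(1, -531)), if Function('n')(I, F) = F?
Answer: -618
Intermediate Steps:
Add(Function('n')(44, -87), Mul(1, -531)) = Add(-87, Mul(1, -531)) = Add(-87, -531) = -618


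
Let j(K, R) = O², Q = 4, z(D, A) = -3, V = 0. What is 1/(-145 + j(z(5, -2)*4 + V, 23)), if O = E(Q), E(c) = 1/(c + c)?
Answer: -64/9279 ≈ -0.0068973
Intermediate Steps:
E(c) = 1/(2*c)
O = ⅛ (O = (½)/4 = (½)*(¼) = ⅛ ≈ 0.12500)
j(K, R) = 1/64 (j(K, R) = (⅛)² = 1/64)
1/(-145 + j(z(5, -2)*4 + V, 23)) = 1/(-145 + 1/64) = 1/(-9279/64) = -64/9279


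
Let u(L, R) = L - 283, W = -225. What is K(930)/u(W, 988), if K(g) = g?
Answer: -465/254 ≈ -1.8307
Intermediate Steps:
u(L, R) = -283 + L
K(930)/u(W, 988) = 930/(-283 - 225) = 930/(-508) = 930*(-1/508) = -465/254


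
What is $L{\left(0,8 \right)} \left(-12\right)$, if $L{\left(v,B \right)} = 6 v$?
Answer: $0$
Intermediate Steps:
$L{\left(0,8 \right)} \left(-12\right) = 6 \cdot 0 \left(-12\right) = 0 \left(-12\right) = 0$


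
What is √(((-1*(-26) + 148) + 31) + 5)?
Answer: √210 ≈ 14.491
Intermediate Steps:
√(((-1*(-26) + 148) + 31) + 5) = √(((26 + 148) + 31) + 5) = √((174 + 31) + 5) = √(205 + 5) = √210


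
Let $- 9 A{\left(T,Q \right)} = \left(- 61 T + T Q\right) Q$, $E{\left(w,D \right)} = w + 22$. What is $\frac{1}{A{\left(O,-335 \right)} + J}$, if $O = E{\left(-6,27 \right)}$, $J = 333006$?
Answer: $\frac{1}{97166} \approx 1.0292 \cdot 10^{-5}$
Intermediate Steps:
$E{\left(w,D \right)} = 22 + w$
$O = 16$ ($O = 22 - 6 = 16$)
$A{\left(T,Q \right)} = - \frac{Q \left(- 61 T + Q T\right)}{9}$ ($A{\left(T,Q \right)} = - \frac{\left(- 61 T + T Q\right) Q}{9} = - \frac{\left(- 61 T + Q T\right) Q}{9} = - \frac{Q \left(- 61 T + Q T\right)}{9}$)
$\frac{1}{A{\left(O,-335 \right)} + J} = \frac{1}{\frac{1}{9} \left(-335\right) 16 \left(61 - -335\right) + 333006} = \frac{1}{\frac{1}{9} \left(-335\right) 16 \left(61 + 335\right) + 333006} = \frac{1}{\frac{1}{9} \left(-335\right) 16 \cdot 396 + 333006} = \frac{1}{-235840 + 333006} = \frac{1}{97166}$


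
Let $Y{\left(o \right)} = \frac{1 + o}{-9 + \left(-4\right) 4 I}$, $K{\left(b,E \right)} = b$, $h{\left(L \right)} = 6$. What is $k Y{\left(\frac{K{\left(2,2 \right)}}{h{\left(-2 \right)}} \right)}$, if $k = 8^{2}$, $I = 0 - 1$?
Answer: $\frac{256}{21} \approx 12.19$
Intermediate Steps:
$I = -1$
$k = 64$
$Y{\left(o \right)} = \frac{1}{7} + \frac{o}{7}$ ($Y{\left(o \right)} = \frac{1 + o}{-9 + \left(-4\right) 4 \left(-1\right)} = \frac{1 + o}{-9 - -16} = \frac{1 + o}{-9 + 16} = \frac{1 + o}{7} = \left(1 + o\right) \frac{1}{7} = \frac{1}{7} + \frac{o}{7}$)
$k Y{\left(\frac{K{\left(2,2 \right)}}{h{\left(-2 \right)}} \right)} = 64 \left(\frac{1}{7} + \frac{2 \cdot \frac{1}{6}}{7}\right) = 64 \left(\frac{1}{7} + \frac{1}{7} \cdot \frac{1}{3}\right) = 64 \left(\frac{1}{7} + \frac{1}{21}\right) = 64 \cdot \frac{4}{21} = \frac{256}{21}$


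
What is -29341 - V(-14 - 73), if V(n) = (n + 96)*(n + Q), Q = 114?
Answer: -29584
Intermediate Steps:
V(n) = (96 + n)*(114 + n) (V(n) = (n + 96)*(n + 114) = (96 + n)*(114 + n))
-29341 - V(-14 - 73) = -29341 - (10944 + (-14 - 73)² + 210*(-14 - 73)) = -29341 - (10944 + (-87)² + 210*(-87)) = -29341 - (10944 + 7569 - 18270) = -29341 - 1*243 = -29341 - 243 = -29584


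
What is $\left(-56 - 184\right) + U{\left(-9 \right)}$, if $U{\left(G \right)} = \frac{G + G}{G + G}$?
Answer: $-239$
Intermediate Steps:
$U{\left(G \right)} = 1$ ($U{\left(G \right)} = \frac{2 G}{2 G} = 2 G \frac{1}{2 G} = 1$)
$\left(-56 - 184\right) + U{\left(-9 \right)} = \left(-56 - 184\right) + 1 = -240 + 1 = -239$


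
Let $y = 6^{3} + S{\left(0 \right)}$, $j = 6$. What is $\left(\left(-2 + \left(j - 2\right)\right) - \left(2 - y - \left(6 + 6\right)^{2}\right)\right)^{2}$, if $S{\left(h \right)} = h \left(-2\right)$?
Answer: $129600$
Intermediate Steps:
$S{\left(h \right)} = - 2 h$
$y = 216$ ($y = 6^{3} - 0 = 216 + 0 = 216$)
$\left(\left(-2 + \left(j - 2\right)\right) - \left(2 - y - \left(6 + 6\right)^{2}\right)\right)^{2} = \left(\left(-2 + \left(6 - 2\right)\right) + \left(\left(-2 + \left(6 + 6\right)^{2}\right) + 216\right)\right)^{2} = \left(\left(-2 + 4\right) + \left(\left(-2 + 12^{2}\right) + 216\right)\right)^{2} = \left(2 + \left(\left(-2 + 144\right) + 216\right)\right)^{2} = \left(2 + \left(142 + 216\right)\right)^{2} = \left(2 + 358\right)^{2} = 360^{2} = 129600$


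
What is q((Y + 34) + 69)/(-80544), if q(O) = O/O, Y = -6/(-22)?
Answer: -1/80544 ≈ -1.2416e-5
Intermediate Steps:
Y = 3/11 (Y = -6*(-1/22) = 3/11 ≈ 0.27273)
q(O) = 1
q((Y + 34) + 69)/(-80544) = 1/(-80544) = 1*(-1/80544) = -1/80544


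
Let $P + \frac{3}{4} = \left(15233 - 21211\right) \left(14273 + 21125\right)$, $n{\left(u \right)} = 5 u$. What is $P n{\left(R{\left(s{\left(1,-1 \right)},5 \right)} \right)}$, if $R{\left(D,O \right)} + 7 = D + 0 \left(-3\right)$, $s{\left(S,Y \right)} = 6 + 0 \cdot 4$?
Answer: $\frac{4232184895}{4} \approx 1.058 \cdot 10^{9}$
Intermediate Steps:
$s{\left(S,Y \right)} = 6$ ($s{\left(S,Y \right)} = 6 + 0 = 6$)
$R{\left(D,O \right)} = -7 + D$ ($R{\left(D,O \right)} = -7 + \left(D + 0 \left(-3\right)\right) = -7 + \left(D + 0\right) = -7 + D$)
$P = - \frac{846436979}{4}$ ($P = - \frac{3}{4} + \left(15233 - 21211\right) \left(14273 + 21125\right) = - \frac{3}{4} - 211609244 = - \frac{846436979}{4} \approx -2.1161 \cdot 10^{8}$)
$P n{\left(R{\left(s{\left(1,-1 \right)},5 \right)} \right)} = - \frac{846436979 \cdot 5 \left(-7 + 6\right)}{4} = - \frac{846436979 \cdot 5 \left(-1\right)}{4} = \left(- \frac{846436979}{4}\right) \left(-5\right) = \frac{4232184895}{4}$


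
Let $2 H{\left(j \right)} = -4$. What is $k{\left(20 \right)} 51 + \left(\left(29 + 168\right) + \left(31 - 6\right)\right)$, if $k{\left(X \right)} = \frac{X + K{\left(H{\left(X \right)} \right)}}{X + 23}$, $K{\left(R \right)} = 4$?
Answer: $\frac{10770}{43} \approx 250.47$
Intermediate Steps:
$H{\left(j \right)} = -2$ ($H{\left(j \right)} = \frac{1}{2} \left(-4\right) = -2$)
$k{\left(X \right)} = \frac{4 + X}{23 + X}$ ($k{\left(X \right)} = \frac{X + 4}{X + 23} = \frac{4 + X}{23 + X}$)
$k{\left(20 \right)} 51 + \left(\left(29 + 168\right) + \left(31 - 6\right)\right) = \frac{4 + 20}{23 + 20} \cdot 51 + \left(\left(29 + 168\right) + \left(31 - 6\right)\right) = \frac{1}{43} \cdot 24 \cdot 51 + \left(197 + 25\right) = \frac{1}{43} \cdot 24 \cdot 51 + 222 = \frac{24}{43} \cdot 51 + 222 = \frac{1224}{43} + 222 = \frac{10770}{43}$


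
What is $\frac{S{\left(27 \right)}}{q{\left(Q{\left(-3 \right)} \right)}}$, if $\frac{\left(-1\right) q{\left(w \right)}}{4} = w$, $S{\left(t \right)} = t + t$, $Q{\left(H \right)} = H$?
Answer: $\frac{9}{2} \approx 4.5$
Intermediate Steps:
$S{\left(t \right)} = 2 t$
$q{\left(w \right)} = - 4 w$
$\frac{S{\left(27 \right)}}{q{\left(Q{\left(-3 \right)} \right)}} = \frac{2 \cdot 27}{\left(-4\right) \left(-3\right)} = \frac{54}{12} = 54 \cdot \frac{1}{12} = \frac{9}{2}$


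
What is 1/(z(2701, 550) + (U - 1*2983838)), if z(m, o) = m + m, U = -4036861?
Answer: -1/7015297 ≈ -1.4255e-7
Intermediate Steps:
z(m, o) = 2*m
1/(z(2701, 550) + (U - 1*2983838)) = 1/(2*2701 + (-4036861 - 1*2983838)) = 1/(5402 + (-4036861 - 2983838)) = 1/(5402 - 7020699) = 1/(-7015297) = -1/7015297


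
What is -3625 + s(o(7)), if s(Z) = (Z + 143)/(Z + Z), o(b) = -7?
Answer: -25443/7 ≈ -3634.7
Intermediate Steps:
s(Z) = (143 + Z)/(2*Z) (s(Z) = (143 + Z)/((2*Z)) = (143 + Z)*(1/(2*Z)) = (143 + Z)/(2*Z))
-3625 + s(o(7)) = -3625 + (1/2)*(143 - 7)/(-7) = -3625 + (1/2)*(-1/7)*136 = -3625 - 68/7 = -25443/7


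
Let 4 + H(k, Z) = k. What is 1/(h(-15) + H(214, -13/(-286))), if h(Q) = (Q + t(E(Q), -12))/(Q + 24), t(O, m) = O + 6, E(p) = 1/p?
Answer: 135/28214 ≈ 0.0047849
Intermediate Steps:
H(k, Z) = -4 + k
E(p) = 1/p
t(O, m) = 6 + O
h(Q) = (6 + Q + 1/Q)/(24 + Q) (h(Q) = (Q + (6 + 1/Q))/(Q + 24) = (6 + Q + 1/Q)/(24 + Q))
1/(h(-15) + H(214, -13/(-286))) = 1/((1 + (-15)² + 6*(-15))/((-15)*(24 - 15)) + (-4 + 214)) = 1/(-1/15*(1 + 225 - 90)/9 + 210) = 1/(-1/15*⅑*136 + 210) = 1/(-136/135 + 210) = 1/(28214/135) = 135/28214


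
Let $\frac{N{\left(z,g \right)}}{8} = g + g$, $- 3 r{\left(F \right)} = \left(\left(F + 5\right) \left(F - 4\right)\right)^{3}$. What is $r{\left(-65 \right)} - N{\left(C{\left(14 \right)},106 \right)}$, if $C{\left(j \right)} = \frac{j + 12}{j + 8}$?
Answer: $-23652649696$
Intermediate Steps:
$r{\left(F \right)} = - \frac{\left(-4 + F\right)^{3} \left(5 + F\right)^{3}}{3}$ ($r{\left(F \right)} = - \frac{\left(\left(F + 5\right) \left(F - 4\right)\right)^{3}}{3} = - \frac{\left(\left(5 + F\right) \left(-4 + F\right)\right)^{3}}{3} = - \frac{\left(\left(-4 + F\right) \left(5 + F\right)\right)^{3}}{3} = - \frac{\left(-4 + F\right)^{3} \left(5 + F\right)^{3}}{3}$)
$C{\left(j \right)} = \frac{12 + j}{8 + j}$
$N{\left(z,g \right)} = 16 g$ ($N{\left(z,g \right)} = 8 \left(g + g\right) = 8 \cdot 2 g = 16 g$)
$r{\left(-65 \right)} - N{\left(C{\left(14 \right)},106 \right)} = - \frac{\left(-4 - 65\right)^{3} \left(5 - 65\right)^{3}}{3} - 16 \cdot 106 = - \frac{\left(-69\right)^{3} \left(-60\right)^{3}}{3} - 1696 = \left(- \frac{1}{3}\right) \left(-328509\right) \left(-216000\right) - 1696 = -23652648000 - 1696 = -23652649696$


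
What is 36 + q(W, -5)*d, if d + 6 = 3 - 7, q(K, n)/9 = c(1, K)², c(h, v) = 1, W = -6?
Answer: -54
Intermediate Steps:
q(K, n) = 9 (q(K, n) = 9*1² = 9*1 = 9)
d = -10 (d = -6 + (3 - 7) = -6 - 4 = -10)
36 + q(W, -5)*d = 36 + 9*(-10) = 36 - 90 = -54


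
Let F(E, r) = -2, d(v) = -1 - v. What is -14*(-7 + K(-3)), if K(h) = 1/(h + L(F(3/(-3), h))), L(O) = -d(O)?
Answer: 203/2 ≈ 101.50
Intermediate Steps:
L(O) = 1 + O (L(O) = -(-1 - O) = 1 + O)
K(h) = 1/(-1 + h) (K(h) = 1/(h + (1 - 2)) = 1/(h - 1) = 1/(-1 + h))
-14*(-7 + K(-3)) = -14*(-7 + 1/(-1 - 3)) = -14*(-7 + 1/(-4)) = -14*(-7 - 1/4) = -14*(-29/4) = 203/2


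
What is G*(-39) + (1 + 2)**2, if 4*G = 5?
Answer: -159/4 ≈ -39.750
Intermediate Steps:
G = 5/4 (G = (1/4)*5 = 5/4 ≈ 1.2500)
G*(-39) + (1 + 2)**2 = (5/4)*(-39) + (1 + 2)**2 = -195/4 + 3**2 = -195/4 + 9 = -159/4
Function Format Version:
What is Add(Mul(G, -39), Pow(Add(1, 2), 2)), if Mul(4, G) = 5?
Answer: Rational(-159, 4) ≈ -39.750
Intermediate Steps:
G = Rational(5, 4) (G = Mul(Rational(1, 4), 5) = Rational(5, 4) ≈ 1.2500)
Add(Mul(G, -39), Pow(Add(1, 2), 2)) = Add(Mul(Rational(5, 4), -39), Pow(Add(1, 2), 2)) = Add(Rational(-195, 4), Pow(3, 2)) = Add(Rational(-195, 4), 9) = Rational(-159, 4)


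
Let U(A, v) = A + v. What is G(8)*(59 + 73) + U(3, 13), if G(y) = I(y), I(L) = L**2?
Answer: 8464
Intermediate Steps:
G(y) = y**2
G(8)*(59 + 73) + U(3, 13) = 8**2*(59 + 73) + (3 + 13) = 64*132 + 16 = 8448 + 16 = 8464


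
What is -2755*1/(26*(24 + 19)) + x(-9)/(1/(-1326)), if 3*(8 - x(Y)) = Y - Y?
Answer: -11862499/1118 ≈ -10610.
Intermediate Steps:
x(Y) = 8 (x(Y) = 8 - (Y - Y)/3 = 8 - ⅓*0 = 8 + 0 = 8)
-2755*1/(26*(24 + 19)) + x(-9)/(1/(-1326)) = -2755*1/(26*(24 + 19)) + 8/(1/(-1326)) = -2755/(26*43) + 8/(-1/1326) = -2755/1118 + 8*(-1326) = -2755*1/1118 - 10608 = -2755/1118 - 10608 = -11862499/1118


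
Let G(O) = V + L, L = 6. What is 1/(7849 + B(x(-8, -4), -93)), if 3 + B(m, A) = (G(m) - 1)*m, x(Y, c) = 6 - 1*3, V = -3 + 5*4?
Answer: 1/7912 ≈ 0.00012639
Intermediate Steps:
V = 17 (V = -3 + 20 = 17)
G(O) = 23 (G(O) = 17 + 6 = 23)
x(Y, c) = 3 (x(Y, c) = 6 - 3 = 3)
B(m, A) = -3 + 22*m (B(m, A) = -3 + (23 - 1)*m = -3 + 22*m)
1/(7849 + B(x(-8, -4), -93)) = 1/(7849 + (-3 + 22*3)) = 1/(7849 + (-3 + 66)) = 1/(7849 + 63) = 1/7912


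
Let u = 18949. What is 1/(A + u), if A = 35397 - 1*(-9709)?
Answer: 1/64055 ≈ 1.5612e-5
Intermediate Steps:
A = 45106 (A = 35397 + 9709 = 45106)
1/(A + u) = 1/(45106 + 18949) = 1/64055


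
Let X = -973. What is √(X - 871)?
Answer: 2*I*√461 ≈ 42.942*I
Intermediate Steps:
√(X - 871) = √(-973 - 871) = √(-1844) = 2*I*√461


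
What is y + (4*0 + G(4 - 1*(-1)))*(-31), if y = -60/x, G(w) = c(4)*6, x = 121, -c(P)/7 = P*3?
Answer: 1890444/121 ≈ 15624.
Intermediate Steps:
c(P) = -21*P (c(P) = -7*P*3 = -21*P)
G(w) = -504 (G(w) = -21*4*6 = -84*6 = -504)
y = -60/121 ≈ -0.49587
y + (4*0 + G(4 - 1*(-1)))*(-31) = -60/121 + (4*0 - 504)*(-31) = -60/121 + (0 - 504)*(-31) = -60/121 - 504*(-31) = -60/121 + 15624 = 1890444/121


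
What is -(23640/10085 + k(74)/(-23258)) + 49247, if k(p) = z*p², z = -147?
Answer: 1154255716997/23455693 ≈ 49210.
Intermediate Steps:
k(p) = -147*p²
-(23640/10085 + k(74)/(-23258)) + 49247 = -(23640/10085 - 147*74²/(-23258)) + 49247 = -(23640*(1/10085) - 147*5476*(-1/23258)) + 49247 = -(4728/2017 - 804972*(-1/23258)) + 49247 = -(4728/2017 + 402486/11629) + 49247 = -1*866796174/23455693 + 49247 = -866796174/23455693 + 49247 = 1154255716997/23455693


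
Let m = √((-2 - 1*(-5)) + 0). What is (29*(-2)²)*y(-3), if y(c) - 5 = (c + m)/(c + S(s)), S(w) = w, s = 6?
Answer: 464 + 116*√3/3 ≈ 530.97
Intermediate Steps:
m = √3 (m = √((-2 + 5) + 0) = √(3 + 0) = √3 ≈ 1.7320)
y(c) = 5 + (c + √3)/(6 + c) (y(c) = 5 + (c + √3)/(c + 6) = 5 + (c + √3)/(6 + c))
(29*(-2)²)*y(-3) = (29*(-2)²)*((30 + √3 + 6*(-3))/(6 - 3)) = (29*4)*((30 + √3 - 18)/3) = 116*((12 + √3)/3) = 116*(4 + √3/3) = 464 + 116*√3/3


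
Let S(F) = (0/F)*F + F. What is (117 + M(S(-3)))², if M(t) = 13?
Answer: 16900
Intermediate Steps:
S(F) = F (S(F) = 0*F + F = 0 + F = F)
(117 + M(S(-3)))² = (117 + 13)² = 130² = 16900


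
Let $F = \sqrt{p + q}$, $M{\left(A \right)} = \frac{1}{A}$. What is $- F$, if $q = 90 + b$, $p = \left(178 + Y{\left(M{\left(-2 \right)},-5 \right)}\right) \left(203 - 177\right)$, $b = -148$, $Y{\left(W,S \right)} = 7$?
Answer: $- 12 \sqrt{33} \approx -68.935$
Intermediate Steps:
$p = 4810$ ($p = \left(178 + 7\right) \left(203 - 177\right) = 185 \cdot 26 = 4810$)
$q = -58$ ($q = 90 - 148 = -58$)
$F = 12 \sqrt{33}$ ($F = \sqrt{4810 - 58} = \sqrt{4752} = 12 \sqrt{33} \approx 68.935$)
$- F = - 12 \sqrt{33}$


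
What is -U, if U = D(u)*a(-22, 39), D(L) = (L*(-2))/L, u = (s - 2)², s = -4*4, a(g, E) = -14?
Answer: -28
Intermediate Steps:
s = -16
u = 324 (u = (-16 - 2)² = (-18)² = 324)
D(L) = -2 (D(L) = (-2*L)/L = -2)
U = 28 (U = -2*(-14) = 28)
-U = -1*28 = -28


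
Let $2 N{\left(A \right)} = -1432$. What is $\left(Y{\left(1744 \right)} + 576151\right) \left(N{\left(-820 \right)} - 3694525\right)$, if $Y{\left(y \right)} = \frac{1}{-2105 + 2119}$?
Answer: $- \frac{29806238858715}{14} \approx -2.129 \cdot 10^{12}$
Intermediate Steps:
$N{\left(A \right)} = -716$ ($N{\left(A \right)} = \frac{1}{2} \left(-1432\right) = -716$)
$Y{\left(y \right)} = \frac{1}{14}$
$\left(Y{\left(1744 \right)} + 576151\right) \left(N{\left(-820 \right)} - 3694525\right) = \left(\frac{1}{14} + 576151\right) \left(-716 - 3694525\right) = \frac{8066115}{14} \left(-3695241\right) = - \frac{29806238858715}{14}$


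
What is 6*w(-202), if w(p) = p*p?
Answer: 244824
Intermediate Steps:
w(p) = p**2
6*w(-202) = 6*(-202)**2 = 6*40804 = 244824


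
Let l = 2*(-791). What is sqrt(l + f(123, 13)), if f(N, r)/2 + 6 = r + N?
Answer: I*sqrt(1322) ≈ 36.359*I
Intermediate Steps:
l = -1582
f(N, r) = -12 + 2*N + 2*r (f(N, r) = -12 + 2*(r + N) = -12 + 2*(N + r) = -12 + (2*N + 2*r) = -12 + 2*N + 2*r)
sqrt(l + f(123, 13)) = sqrt(-1582 + (-12 + 2*123 + 2*13)) = sqrt(-1582 + (-12 + 246 + 26)) = sqrt(-1582 + 260) = sqrt(-1322) = I*sqrt(1322)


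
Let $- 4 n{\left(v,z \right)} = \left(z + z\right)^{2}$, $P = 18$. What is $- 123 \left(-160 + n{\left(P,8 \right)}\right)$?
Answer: $27552$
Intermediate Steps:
$n{\left(v,z \right)} = - z^{2}$ ($n{\left(v,z \right)} = - \frac{\left(z + z\right)^{2}}{4} = - \frac{\left(2 z\right)^{2}}{4} = - \frac{4 z^{2}}{4} = - z^{2}$)
$- 123 \left(-160 + n{\left(P,8 \right)}\right) = - 123 \left(-160 - 8^{2}\right) = - 123 \left(-160 - 64\right) = \left(-123\right) \left(-224\right) = 27552$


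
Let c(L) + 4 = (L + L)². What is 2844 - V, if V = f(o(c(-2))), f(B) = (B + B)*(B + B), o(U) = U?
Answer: 2268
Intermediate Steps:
c(L) = -4 + 4*L² (c(L) = -4 + (L + L)² = -4 + (2*L)² = -4 + 4*L²)
f(B) = 4*B² (f(B) = (2*B)*(2*B) = 4*B²)
V = 576 (V = 4*(-4 + 4*(-2)²)² = 4*(-4 + 4*4)² = 4*(-4 + 16)² = 4*12² = 4*144 = 576)
2844 - V = 2844 - 1*576 = 2844 - 576 = 2268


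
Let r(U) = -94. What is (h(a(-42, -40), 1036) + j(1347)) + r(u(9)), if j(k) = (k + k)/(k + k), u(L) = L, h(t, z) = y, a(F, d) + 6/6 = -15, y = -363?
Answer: -456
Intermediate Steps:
a(F, d) = -16 (a(F, d) = -1 - 15 = -16)
h(t, z) = -363
j(k) = 1 (j(k) = (2*k)/((2*k)) = (2*k)*(1/(2*k)) = 1)
(h(a(-42, -40), 1036) + j(1347)) + r(u(9)) = (-363 + 1) - 94 = -362 - 94 = -456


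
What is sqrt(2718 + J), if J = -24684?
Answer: I*sqrt(21966) ≈ 148.21*I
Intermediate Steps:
sqrt(2718 + J) = sqrt(2718 - 24684) = sqrt(-21966) = I*sqrt(21966)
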